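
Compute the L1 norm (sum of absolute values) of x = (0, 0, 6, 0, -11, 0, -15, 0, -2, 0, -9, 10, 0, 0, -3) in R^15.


Non-zero entries: [(2, 6), (4, -11), (6, -15), (8, -2), (10, -9), (11, 10), (14, -3)]
Absolute values: [6, 11, 15, 2, 9, 10, 3]
||x||_1 = sum = 56.

56


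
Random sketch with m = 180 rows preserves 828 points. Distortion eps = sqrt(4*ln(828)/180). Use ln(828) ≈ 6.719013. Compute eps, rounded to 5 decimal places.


ln(828) ≈ 6.719013.
4*ln(N)/m ≈ 4*6.719013/180 ≈ 0.1493114.
eps = sqrt(0.1493114) ≈ 0.3864083 ≈ 0.38641.

0.38641


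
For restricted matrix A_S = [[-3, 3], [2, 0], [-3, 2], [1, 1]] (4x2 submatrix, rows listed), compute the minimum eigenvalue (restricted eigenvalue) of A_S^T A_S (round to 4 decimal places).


A_S^T A_S = [[23, -14], [-14, 14]].
trace = 37.
det = 126.
disc = trace^2 - 4*det = 1369 - 4*126 = 865.
sqrt(865) ≈ 29.410882.
lam_min = (37 - sqrt(865))/2 ≈ (37 - 29.410882)/2 = 3.794559 ≈ 3.7946.

3.7946


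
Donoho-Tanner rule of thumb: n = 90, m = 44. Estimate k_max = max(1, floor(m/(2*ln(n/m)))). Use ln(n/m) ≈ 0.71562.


n/m = 90/44 = 45/22.
ln(n/m) ≈ 0.71562.
2*ln(n/m) ≈ 1.43124.
m/(2*ln(n/m)) ≈ 44/1.43124 ≈ 30.7426.
floor = 30.
k_max = max(1, 30) = 30.

30


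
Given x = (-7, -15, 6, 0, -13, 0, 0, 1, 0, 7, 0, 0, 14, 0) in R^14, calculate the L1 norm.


Non-zero entries: [(0, -7), (1, -15), (2, 6), (4, -13), (7, 1), (9, 7), (12, 14)]
Absolute values: [7, 15, 6, 13, 1, 7, 14]
||x||_1 = sum = 63.

63


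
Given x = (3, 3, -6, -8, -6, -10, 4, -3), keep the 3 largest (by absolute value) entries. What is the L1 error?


Sorted |x_i| descending: [10, 8, 6, 6, 4, 3, 3, 3]
Keep top 3: [10, 8, 6]
Tail entries: [6, 4, 3, 3, 3]
L1 error = sum of tail = 19.

19


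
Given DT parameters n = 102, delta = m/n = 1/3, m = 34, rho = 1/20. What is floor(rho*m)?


m = 1/3*102 = 34.
rho = 1/20.
rho*m = 1/20*34 = 1.7.
k = floor(1.7) = 1.

1


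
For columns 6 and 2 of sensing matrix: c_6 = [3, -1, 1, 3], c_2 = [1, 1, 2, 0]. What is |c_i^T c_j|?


Inner product: 3*1 + -1*1 + 1*2 + 3*0
Products: [3, -1, 2, 0]
Sum = 4.
|dot| = 4.

4


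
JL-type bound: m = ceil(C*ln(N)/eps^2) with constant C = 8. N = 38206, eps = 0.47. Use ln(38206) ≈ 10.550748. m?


ln(38206) ≈ 10.550748.
eps^2 = 0.47^2 = 0.2209.
C*ln(N)/eps^2 ≈ 8*10.550748/0.2209 ≈ 382.1004.
m = ceil(382.1004) = 383.

383


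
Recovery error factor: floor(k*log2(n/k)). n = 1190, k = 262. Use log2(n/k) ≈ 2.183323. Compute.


log2(n/k) = log2(1190/262) ≈ 2.183323.
k*log2(n/k) ≈ 262*2.183323 = 572.030626.
floor(572.030626) = 572.

572


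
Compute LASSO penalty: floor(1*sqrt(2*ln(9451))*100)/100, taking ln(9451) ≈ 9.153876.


ln(9451) ≈ 9.153876.
2*ln(n) ≈ 18.307752.
sqrt(2*ln(n)) ≈ sqrt(18.307752) ≈ 4.278756.
lambda ≈ 1*4.278756 = 4.278756.
floor(lambda*100)/100 = 4.27.

4.27


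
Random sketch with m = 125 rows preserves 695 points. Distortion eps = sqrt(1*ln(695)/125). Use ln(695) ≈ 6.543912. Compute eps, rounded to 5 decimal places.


ln(695) ≈ 6.543912.
1*ln(N)/m ≈ 1*6.543912/125 ≈ 0.0523513.
eps = sqrt(0.0523513) ≈ 0.2288041 ≈ 0.22880.

0.22880


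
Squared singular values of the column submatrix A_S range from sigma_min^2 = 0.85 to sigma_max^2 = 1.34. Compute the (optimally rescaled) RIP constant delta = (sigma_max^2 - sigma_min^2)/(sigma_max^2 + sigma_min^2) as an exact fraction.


lambda_max - lambda_min = 1.34 - 0.85 = 0.49.
lambda_max + lambda_min = 1.34 + 0.85 = 2.19.
delta = 0.49/2.19 = 49/219.

49/219


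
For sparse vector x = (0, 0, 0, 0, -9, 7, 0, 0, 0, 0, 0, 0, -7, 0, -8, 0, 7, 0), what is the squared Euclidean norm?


Non-zero entries: [(4, -9), (5, 7), (12, -7), (14, -8), (16, 7)]
Squares: [81, 49, 49, 64, 49]
||x||_2^2 = sum = 292.

292


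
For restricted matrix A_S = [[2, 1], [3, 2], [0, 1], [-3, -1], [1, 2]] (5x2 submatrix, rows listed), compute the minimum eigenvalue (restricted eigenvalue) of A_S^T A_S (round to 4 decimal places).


A_S^T A_S = [[23, 13], [13, 11]].
trace = 34.
det = 84.
disc = trace^2 - 4*det = 1156 - 4*84 = 820.
sqrt(820) ≈ 28.635642.
lam_min = (34 - sqrt(820))/2 ≈ (34 - 28.635642)/2 = 2.682179 ≈ 2.6822.

2.6822


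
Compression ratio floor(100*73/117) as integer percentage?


100*m/n = 100*73/117 ≈ 62.3932.
floor = 62.

62


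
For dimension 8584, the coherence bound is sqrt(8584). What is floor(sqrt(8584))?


92^2 = 8464 <= 8584 < 8649 = 93^2, so 92 <= sqrt(8584) < 93.
floor(sqrt(8584)) = 92.

92


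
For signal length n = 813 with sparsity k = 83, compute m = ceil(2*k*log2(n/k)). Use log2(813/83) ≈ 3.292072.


log2(n/k) = log2(813/83) ≈ 3.292072.
2*k*log2(n/k) ≈ 2*83*3.292072 = 546.483952.
m = ceil(546.483952) = 547.

547


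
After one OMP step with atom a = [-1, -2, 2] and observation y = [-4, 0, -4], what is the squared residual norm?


a^T a = 9.
a^T y = -4.
coeff = -4/9 = -4/9.
||r||^2 = 272/9.

272/9


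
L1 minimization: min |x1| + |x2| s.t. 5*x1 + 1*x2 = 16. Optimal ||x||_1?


Axis intercepts:
  x1 = 16/5, x2 = 0: L1 = 16/5
  x1 = 0, x2 = 16: L1 = 16
x* = (16/5, 0)
||x*||_1 = 16/5.

16/5


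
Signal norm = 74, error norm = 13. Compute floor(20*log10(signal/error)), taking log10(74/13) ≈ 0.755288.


||x||/||e|| = 74/13.
log10(74/13) ≈ 0.755288.
20*log10(||x||/||e||) ≈ 20*0.755288 = 15.10576.
floor(15.10576) = 15.

15


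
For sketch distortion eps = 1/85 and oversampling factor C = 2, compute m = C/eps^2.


1/eps = 85.
(1/eps)^2 = 7225.
m = 2*7225 = 14450.

14450


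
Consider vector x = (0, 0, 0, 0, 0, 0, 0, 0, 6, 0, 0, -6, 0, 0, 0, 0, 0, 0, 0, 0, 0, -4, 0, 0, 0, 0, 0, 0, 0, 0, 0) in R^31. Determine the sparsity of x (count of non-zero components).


Non-zero positions: [8, 11, 21].
Sparsity = 3.

3


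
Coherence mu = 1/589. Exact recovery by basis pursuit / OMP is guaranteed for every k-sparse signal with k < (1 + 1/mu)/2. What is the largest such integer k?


1/mu = 589.
1 + 1/mu = 590.
(1 + 1/mu)/2 = 295 is an integer and the inequality is strict, so k_max = 295 - 1 = 294.

294


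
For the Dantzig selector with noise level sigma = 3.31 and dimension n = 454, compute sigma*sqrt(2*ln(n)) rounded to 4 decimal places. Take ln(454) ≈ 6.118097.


ln(454) ≈ 6.118097.
2*ln(n) ≈ 12.236194.
sqrt(2*ln(n)) ≈ sqrt(12.236194) ≈ 3.498027.
threshold ≈ 3.31*3.498027 = 11.57846937 ≈ 11.5785.

11.5785


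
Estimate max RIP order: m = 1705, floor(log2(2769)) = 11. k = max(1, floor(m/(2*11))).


floor(log2(2769)) = 11.
2*11 = 22.
m/(2*floor(log2(n))) = 1705/22 ≈ 77.5.
floor = 77.
k = max(1, 77) = 77.

77


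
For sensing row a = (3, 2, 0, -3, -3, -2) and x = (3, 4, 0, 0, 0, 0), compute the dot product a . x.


Non-zero terms: ['3*3', '2*4']
Products: [9, 8]
y = sum = 17.

17


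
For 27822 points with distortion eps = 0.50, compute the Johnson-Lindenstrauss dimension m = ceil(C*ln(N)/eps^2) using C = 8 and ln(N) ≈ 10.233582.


ln(27822) ≈ 10.233582.
eps^2 = 0.50^2 = 0.25.
C*ln(N)/eps^2 ≈ 8*10.233582/0.25 ≈ 327.4746.
m = ceil(327.4746) = 328.

328


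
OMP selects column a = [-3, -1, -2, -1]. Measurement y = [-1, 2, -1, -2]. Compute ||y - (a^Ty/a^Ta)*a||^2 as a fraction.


a^T a = 15.
a^T y = 5.
coeff = 5/15 = 1/3.
||r||^2 = 25/3.

25/3


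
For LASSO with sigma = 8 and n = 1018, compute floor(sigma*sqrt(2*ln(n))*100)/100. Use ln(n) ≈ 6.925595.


ln(1018) ≈ 6.925595.
2*ln(n) ≈ 13.85119.
sqrt(2*ln(n)) ≈ sqrt(13.85119) ≈ 3.721719.
lambda ≈ 8*3.721719 = 29.773752.
floor(lambda*100)/100 = 29.77.

29.77


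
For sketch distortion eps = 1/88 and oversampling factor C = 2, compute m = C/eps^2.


1/eps = 88.
(1/eps)^2 = 7744.
m = 2*7744 = 15488.

15488


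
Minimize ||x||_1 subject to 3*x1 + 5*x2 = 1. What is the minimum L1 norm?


Axis intercepts:
  x1 = 1/3, x2 = 0: L1 = 1/3
  x1 = 0, x2 = 1/5: L1 = 1/5
x* = (0, 1/5)
||x*||_1 = 1/5.

1/5


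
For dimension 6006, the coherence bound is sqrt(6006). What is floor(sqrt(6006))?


77^2 = 5929 <= 6006 < 6084 = 78^2, so 77 <= sqrt(6006) < 78.
floor(sqrt(6006)) = 77.

77


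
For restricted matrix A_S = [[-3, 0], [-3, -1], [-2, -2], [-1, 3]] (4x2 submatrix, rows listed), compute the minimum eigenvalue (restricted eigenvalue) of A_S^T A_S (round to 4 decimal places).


A_S^T A_S = [[23, 4], [4, 14]].
trace = 37.
det = 306.
disc = trace^2 - 4*det = 1369 - 4*306 = 145.
sqrt(145) ≈ 12.041595.
lam_min = (37 - sqrt(145))/2 ≈ (37 - 12.041595)/2 = 12.4792025 ≈ 12.4792.

12.4792


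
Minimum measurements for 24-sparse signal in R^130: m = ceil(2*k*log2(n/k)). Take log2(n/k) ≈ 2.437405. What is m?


log2(n/k) = log2(130/24) ≈ 2.437405.
2*k*log2(n/k) ≈ 2*24*2.437405 = 116.99544.
m = ceil(116.99544) = 117.

117


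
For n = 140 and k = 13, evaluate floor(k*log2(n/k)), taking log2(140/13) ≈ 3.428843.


log2(n/k) = log2(140/13) ≈ 3.428843.
k*log2(n/k) ≈ 13*3.428843 = 44.574959.
floor(44.574959) = 44.

44


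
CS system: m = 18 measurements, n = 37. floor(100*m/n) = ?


100*m/n = 100*18/37 ≈ 48.6486.
floor = 48.

48


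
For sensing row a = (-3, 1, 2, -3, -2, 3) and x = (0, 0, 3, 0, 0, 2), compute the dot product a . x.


Non-zero terms: ['2*3', '3*2']
Products: [6, 6]
y = sum = 12.

12


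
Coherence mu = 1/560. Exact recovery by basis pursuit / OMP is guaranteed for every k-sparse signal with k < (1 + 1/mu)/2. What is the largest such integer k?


1/mu = 560.
1 + 1/mu = 561.
(1 + 1/mu)/2 = 280.5 is not an integer, so k_max = floor(280.5) = 280.

280


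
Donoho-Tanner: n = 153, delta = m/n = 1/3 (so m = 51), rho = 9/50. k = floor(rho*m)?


m = 1/3*153 = 51.
rho = 9/50.
rho*m = 9/50*51 = 9.18.
k = floor(9.18) = 9.

9


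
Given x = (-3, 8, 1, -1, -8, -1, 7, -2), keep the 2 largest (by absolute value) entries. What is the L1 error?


Sorted |x_i| descending: [8, 8, 7, 3, 2, 1, 1, 1]
Keep top 2: [8, 8]
Tail entries: [7, 3, 2, 1, 1, 1]
L1 error = sum of tail = 15.

15


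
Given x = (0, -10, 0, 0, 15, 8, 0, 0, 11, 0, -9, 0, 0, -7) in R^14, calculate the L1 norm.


Non-zero entries: [(1, -10), (4, 15), (5, 8), (8, 11), (10, -9), (13, -7)]
Absolute values: [10, 15, 8, 11, 9, 7]
||x||_1 = sum = 60.

60


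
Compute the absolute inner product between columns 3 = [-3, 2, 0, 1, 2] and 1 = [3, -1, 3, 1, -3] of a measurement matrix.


Inner product: -3*3 + 2*-1 + 0*3 + 1*1 + 2*-3
Products: [-9, -2, 0, 1, -6]
Sum = -16.
|dot| = 16.

16


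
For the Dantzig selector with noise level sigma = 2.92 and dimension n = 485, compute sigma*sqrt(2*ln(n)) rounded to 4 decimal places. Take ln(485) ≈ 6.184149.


ln(485) ≈ 6.184149.
2*ln(n) ≈ 12.368298.
sqrt(2*ln(n)) ≈ sqrt(12.368298) ≈ 3.516859.
threshold ≈ 2.92*3.516859 = 10.26922828 ≈ 10.2692.

10.2692


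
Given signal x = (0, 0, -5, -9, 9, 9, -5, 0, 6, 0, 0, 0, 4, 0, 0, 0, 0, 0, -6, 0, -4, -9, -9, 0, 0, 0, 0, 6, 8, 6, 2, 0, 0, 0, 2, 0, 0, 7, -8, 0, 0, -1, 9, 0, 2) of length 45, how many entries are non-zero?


Non-zero positions: [2, 3, 4, 5, 6, 8, 12, 18, 20, 21, 22, 27, 28, 29, 30, 34, 37, 38, 41, 42, 44].
Sparsity = 21.

21


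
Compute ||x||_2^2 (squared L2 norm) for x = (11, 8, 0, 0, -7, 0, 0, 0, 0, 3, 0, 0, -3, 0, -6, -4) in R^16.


Non-zero entries: [(0, 11), (1, 8), (4, -7), (9, 3), (12, -3), (14, -6), (15, -4)]
Squares: [121, 64, 49, 9, 9, 36, 16]
||x||_2^2 = sum = 304.

304


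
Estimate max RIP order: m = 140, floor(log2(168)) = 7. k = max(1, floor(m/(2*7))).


floor(log2(168)) = 7.
2*7 = 14.
m/(2*floor(log2(n))) = 140/14 ≈ 10.0.
floor = 10.
k = max(1, 10) = 10.

10


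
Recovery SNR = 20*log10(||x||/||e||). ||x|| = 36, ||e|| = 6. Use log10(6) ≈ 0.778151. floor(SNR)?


||x||/||e|| = 36/6 = 6.
log10(6) ≈ 0.778151.
20*log10(||x||/||e||) ≈ 20*0.778151 = 15.56302.
floor(15.56302) = 15.

15


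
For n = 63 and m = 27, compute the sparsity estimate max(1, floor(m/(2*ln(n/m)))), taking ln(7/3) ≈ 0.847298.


n/m = 63/27 = 7/3.
ln(n/m) ≈ 0.847298.
2*ln(n/m) ≈ 1.694596.
m/(2*ln(n/m)) ≈ 27/1.694596 ≈ 15.933.
floor = 15.
k_max = max(1, 15) = 15.

15


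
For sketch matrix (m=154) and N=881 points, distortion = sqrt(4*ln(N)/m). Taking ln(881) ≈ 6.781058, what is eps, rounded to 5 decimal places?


ln(881) ≈ 6.781058.
4*ln(N)/m ≈ 4*6.781058/154 ≈ 0.17613138.
eps = sqrt(0.17613138) ≈ 0.4196801 ≈ 0.41968.

0.41968


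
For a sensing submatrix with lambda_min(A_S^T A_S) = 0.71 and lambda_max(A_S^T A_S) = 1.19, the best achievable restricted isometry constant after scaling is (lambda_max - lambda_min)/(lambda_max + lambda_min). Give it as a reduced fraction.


lambda_max - lambda_min = 1.19 - 0.71 = 0.48.
lambda_max + lambda_min = 1.19 + 0.71 = 1.90.
delta = 0.48/1.90 = 48/190 = 24/95.

24/95


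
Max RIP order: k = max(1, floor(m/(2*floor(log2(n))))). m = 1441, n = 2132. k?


floor(log2(2132)) = 11.
2*11 = 22.
m/(2*floor(log2(n))) = 1441/22 ≈ 65.5.
floor = 65.
k = max(1, 65) = 65.

65


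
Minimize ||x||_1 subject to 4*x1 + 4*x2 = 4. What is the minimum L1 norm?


Axis intercepts:
  x1 = 1, x2 = 0: L1 = 1
  x1 = 0, x2 = 1: L1 = 1
x* = (1, 0)
||x*||_1 = 1.

1


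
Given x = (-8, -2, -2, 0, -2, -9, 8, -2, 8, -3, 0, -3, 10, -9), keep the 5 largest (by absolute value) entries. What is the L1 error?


Sorted |x_i| descending: [10, 9, 9, 8, 8, 8, 3, 3, 2, 2, 2, 2, 0, 0]
Keep top 5: [10, 9, 9, 8, 8]
Tail entries: [8, 3, 3, 2, 2, 2, 2, 0, 0]
L1 error = sum of tail = 22.

22


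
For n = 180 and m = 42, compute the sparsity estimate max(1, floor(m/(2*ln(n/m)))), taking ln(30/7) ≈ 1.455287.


n/m = 180/42 = 30/7.
ln(n/m) ≈ 1.455287.
2*ln(n/m) ≈ 2.910574.
m/(2*ln(n/m)) ≈ 42/2.910574 ≈ 14.4301.
floor = 14.
k_max = max(1, 14) = 14.

14


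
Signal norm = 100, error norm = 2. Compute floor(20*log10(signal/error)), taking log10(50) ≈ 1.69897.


||x||/||e|| = 100/2 = 50.
log10(50) ≈ 1.69897.
20*log10(||x||/||e||) ≈ 20*1.69897 = 33.9794.
floor(33.9794) = 33.

33


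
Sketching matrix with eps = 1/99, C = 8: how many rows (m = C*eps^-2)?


1/eps = 99.
(1/eps)^2 = 9801.
m = 8*9801 = 78408.

78408


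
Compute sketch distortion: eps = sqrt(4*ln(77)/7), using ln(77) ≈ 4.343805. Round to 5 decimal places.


ln(77) ≈ 4.343805.
4*ln(N)/m ≈ 4*4.343805/7 ≈ 2.48217429.
eps = sqrt(2.48217429) ≈ 1.5754918 ≈ 1.57549.

1.57549


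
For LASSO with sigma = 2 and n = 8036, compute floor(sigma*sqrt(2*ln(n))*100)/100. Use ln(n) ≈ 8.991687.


ln(8036) ≈ 8.991687.
2*ln(n) ≈ 17.983374.
sqrt(2*ln(n)) ≈ sqrt(17.983374) ≈ 4.240681.
lambda ≈ 2*4.240681 = 8.481362.
floor(lambda*100)/100 = 8.48.

8.48


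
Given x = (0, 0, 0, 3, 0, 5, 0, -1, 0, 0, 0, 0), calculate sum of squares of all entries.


Non-zero entries: [(3, 3), (5, 5), (7, -1)]
Squares: [9, 25, 1]
||x||_2^2 = sum = 35.

35


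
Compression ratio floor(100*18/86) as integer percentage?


100*m/n = 100*18/86 ≈ 20.9302.
floor = 20.

20


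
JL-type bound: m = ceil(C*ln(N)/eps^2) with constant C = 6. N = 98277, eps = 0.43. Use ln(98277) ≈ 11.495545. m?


ln(98277) ≈ 11.495545.
eps^2 = 0.43^2 = 0.1849.
C*ln(N)/eps^2 ≈ 6*11.495545/0.1849 ≈ 373.0301.
m = ceil(373.0301) = 374.

374


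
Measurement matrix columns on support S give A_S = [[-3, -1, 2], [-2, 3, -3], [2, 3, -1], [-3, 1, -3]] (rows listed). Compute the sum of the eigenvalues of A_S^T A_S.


Sum of eigenvalues of A_S^T A_S = trace(A_S^T A_S) = sum of squared column norms of A_S.
A_S^T A_S diagonal: [26, 20, 23].
trace = 26 + 20 + 23 = 69.

69


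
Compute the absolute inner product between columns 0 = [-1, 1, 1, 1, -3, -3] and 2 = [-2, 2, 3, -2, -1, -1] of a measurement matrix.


Inner product: -1*-2 + 1*2 + 1*3 + 1*-2 + -3*-1 + -3*-1
Products: [2, 2, 3, -2, 3, 3]
Sum = 11.
|dot| = 11.

11


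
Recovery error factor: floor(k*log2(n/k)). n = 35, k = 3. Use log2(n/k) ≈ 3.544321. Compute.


log2(n/k) = log2(35/3) ≈ 3.544321.
k*log2(n/k) ≈ 3*3.544321 = 10.632963.
floor(10.632963) = 10.

10


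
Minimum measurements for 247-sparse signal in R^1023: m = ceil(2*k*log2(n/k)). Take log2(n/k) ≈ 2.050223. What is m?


log2(n/k) = log2(1023/247) ≈ 2.050223.
2*k*log2(n/k) ≈ 2*247*2.050223 = 1012.810162.
m = ceil(1012.810162) = 1013.

1013


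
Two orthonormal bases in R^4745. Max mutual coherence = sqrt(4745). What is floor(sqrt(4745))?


68^2 = 4624 <= 4745 < 4761 = 69^2, so 68 <= sqrt(4745) < 69.
floor(sqrt(4745)) = 68.

68


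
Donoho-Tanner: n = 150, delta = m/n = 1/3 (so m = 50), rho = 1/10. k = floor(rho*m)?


m = 1/3*150 = 50.
rho = 1/10.
rho*m = 1/10*50 = 5.
k = floor(5) = 5.

5


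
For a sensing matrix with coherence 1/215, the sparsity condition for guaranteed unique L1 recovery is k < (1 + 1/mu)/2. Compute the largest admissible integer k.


1/mu = 215.
1 + 1/mu = 216.
(1 + 1/mu)/2 = 108 is an integer and the inequality is strict, so k_max = 108 - 1 = 107.

107


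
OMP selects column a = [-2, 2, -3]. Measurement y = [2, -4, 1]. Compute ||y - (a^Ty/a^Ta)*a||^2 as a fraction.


a^T a = 17.
a^T y = -15.
coeff = -15/17 = -15/17.
||r||^2 = 132/17.

132/17


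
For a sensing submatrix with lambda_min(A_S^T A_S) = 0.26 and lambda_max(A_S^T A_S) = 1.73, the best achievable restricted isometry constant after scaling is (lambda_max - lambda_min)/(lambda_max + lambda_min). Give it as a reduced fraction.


lambda_max - lambda_min = 1.73 - 0.26 = 1.47.
lambda_max + lambda_min = 1.73 + 0.26 = 1.99.
delta = 1.47/1.99 = 147/199.

147/199


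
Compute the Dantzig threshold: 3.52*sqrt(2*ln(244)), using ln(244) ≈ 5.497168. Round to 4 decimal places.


ln(244) ≈ 5.497168.
2*ln(n) ≈ 10.994336.
sqrt(2*ln(n)) ≈ sqrt(10.994336) ≈ 3.315771.
threshold ≈ 3.52*3.315771 = 11.67151392 ≈ 11.6715.

11.6715


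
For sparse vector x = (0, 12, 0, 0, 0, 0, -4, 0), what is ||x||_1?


Non-zero entries: [(1, 12), (6, -4)]
Absolute values: [12, 4]
||x||_1 = sum = 16.

16


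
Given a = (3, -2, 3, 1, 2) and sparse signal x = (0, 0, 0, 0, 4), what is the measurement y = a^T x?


Non-zero terms: ['2*4']
Products: [8]
y = sum = 8.

8


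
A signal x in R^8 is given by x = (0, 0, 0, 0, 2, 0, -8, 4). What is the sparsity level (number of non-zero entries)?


Non-zero positions: [4, 6, 7].
Sparsity = 3.

3


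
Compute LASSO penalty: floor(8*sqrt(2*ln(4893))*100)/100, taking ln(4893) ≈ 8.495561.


ln(4893) ≈ 8.495561.
2*ln(n) ≈ 16.991122.
sqrt(2*ln(n)) ≈ sqrt(16.991122) ≈ 4.122029.
lambda ≈ 8*4.122029 = 32.976232.
floor(lambda*100)/100 = 32.97.

32.97


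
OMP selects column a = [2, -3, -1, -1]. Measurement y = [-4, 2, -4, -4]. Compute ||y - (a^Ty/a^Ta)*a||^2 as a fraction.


a^T a = 15.
a^T y = -6.
coeff = -6/15 = -2/5.
||r||^2 = 248/5.

248/5


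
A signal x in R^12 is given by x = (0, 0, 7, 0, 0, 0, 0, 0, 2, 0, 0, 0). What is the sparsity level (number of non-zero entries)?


Non-zero positions: [2, 8].
Sparsity = 2.

2


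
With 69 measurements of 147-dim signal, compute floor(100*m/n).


100*m/n = 100*69/147 ≈ 46.9388.
floor = 46.

46


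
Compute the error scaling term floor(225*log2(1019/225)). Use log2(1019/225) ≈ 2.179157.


log2(n/k) = log2(1019/225) ≈ 2.179157.
k*log2(n/k) ≈ 225*2.179157 = 490.310325.
floor(490.310325) = 490.

490


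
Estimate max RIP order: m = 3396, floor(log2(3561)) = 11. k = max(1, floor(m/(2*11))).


floor(log2(3561)) = 11.
2*11 = 22.
m/(2*floor(log2(n))) = 3396/22 ≈ 154.3636.
floor = 154.
k = max(1, 154) = 154.

154


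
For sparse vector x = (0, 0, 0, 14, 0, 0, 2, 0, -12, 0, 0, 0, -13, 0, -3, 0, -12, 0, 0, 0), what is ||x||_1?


Non-zero entries: [(3, 14), (6, 2), (8, -12), (12, -13), (14, -3), (16, -12)]
Absolute values: [14, 2, 12, 13, 3, 12]
||x||_1 = sum = 56.

56


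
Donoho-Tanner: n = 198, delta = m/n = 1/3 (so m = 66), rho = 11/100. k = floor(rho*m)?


m = 1/3*198 = 66.
rho = 11/100.
rho*m = 11/100*66 = 7.26.
k = floor(7.26) = 7.

7


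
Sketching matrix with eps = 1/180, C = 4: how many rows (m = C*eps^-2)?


1/eps = 180.
(1/eps)^2 = 32400.
m = 4*32400 = 129600.

129600


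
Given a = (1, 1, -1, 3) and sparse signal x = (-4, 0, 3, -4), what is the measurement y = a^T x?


Non-zero terms: ['1*-4', '-1*3', '3*-4']
Products: [-4, -3, -12]
y = sum = -19.

-19


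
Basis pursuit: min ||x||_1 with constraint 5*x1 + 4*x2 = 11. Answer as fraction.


Axis intercepts:
  x1 = 11/5, x2 = 0: L1 = 11/5
  x1 = 0, x2 = 11/4: L1 = 11/4
x* = (11/5, 0)
||x*||_1 = 11/5.

11/5


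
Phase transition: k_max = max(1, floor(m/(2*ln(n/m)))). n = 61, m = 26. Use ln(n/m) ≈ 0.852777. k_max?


n/m = 61/26.
ln(n/m) ≈ 0.852777.
2*ln(n/m) ≈ 1.705554.
m/(2*ln(n/m)) ≈ 26/1.705554 ≈ 15.2443.
floor = 15.
k_max = max(1, 15) = 15.

15


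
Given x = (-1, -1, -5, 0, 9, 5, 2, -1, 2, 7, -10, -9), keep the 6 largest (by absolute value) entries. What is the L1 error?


Sorted |x_i| descending: [10, 9, 9, 7, 5, 5, 2, 2, 1, 1, 1, 0]
Keep top 6: [10, 9, 9, 7, 5, 5]
Tail entries: [2, 2, 1, 1, 1, 0]
L1 error = sum of tail = 7.

7


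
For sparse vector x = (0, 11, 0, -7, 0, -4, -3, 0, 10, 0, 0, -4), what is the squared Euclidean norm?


Non-zero entries: [(1, 11), (3, -7), (5, -4), (6, -3), (8, 10), (11, -4)]
Squares: [121, 49, 16, 9, 100, 16]
||x||_2^2 = sum = 311.

311


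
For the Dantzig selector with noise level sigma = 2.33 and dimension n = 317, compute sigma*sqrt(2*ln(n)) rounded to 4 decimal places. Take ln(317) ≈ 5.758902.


ln(317) ≈ 5.758902.
2*ln(n) ≈ 11.517804.
sqrt(2*ln(n)) ≈ sqrt(11.517804) ≈ 3.393789.
threshold ≈ 2.33*3.393789 = 7.90752837 ≈ 7.9075.

7.9075


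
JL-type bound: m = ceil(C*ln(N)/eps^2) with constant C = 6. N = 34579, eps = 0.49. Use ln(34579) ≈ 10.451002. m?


ln(34579) ≈ 10.451002.
eps^2 = 0.49^2 = 0.2401.
C*ln(N)/eps^2 ≈ 6*10.451002/0.2401 ≈ 261.1662.
m = ceil(261.1662) = 262.

262


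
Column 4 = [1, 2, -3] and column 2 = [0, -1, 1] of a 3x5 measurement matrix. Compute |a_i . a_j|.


Inner product: 1*0 + 2*-1 + -3*1
Products: [0, -2, -3]
Sum = -5.
|dot| = 5.

5


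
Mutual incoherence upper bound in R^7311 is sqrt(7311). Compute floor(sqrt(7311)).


85^2 = 7225 <= 7311 < 7396 = 86^2, so 85 <= sqrt(7311) < 86.
floor(sqrt(7311)) = 85.

85


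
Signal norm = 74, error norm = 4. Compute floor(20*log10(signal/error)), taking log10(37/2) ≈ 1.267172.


||x||/||e|| = 74/4 = 37/2.
log10(37/2) ≈ 1.267172.
20*log10(||x||/||e||) ≈ 20*1.267172 = 25.34344.
floor(25.34344) = 25.

25


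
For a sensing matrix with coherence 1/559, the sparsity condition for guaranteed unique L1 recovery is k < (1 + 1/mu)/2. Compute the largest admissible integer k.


1/mu = 559.
1 + 1/mu = 560.
(1 + 1/mu)/2 = 280 is an integer and the inequality is strict, so k_max = 280 - 1 = 279.

279


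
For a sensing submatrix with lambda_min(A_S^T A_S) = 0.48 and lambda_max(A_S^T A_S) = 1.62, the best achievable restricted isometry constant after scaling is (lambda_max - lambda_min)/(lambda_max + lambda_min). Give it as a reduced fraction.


lambda_max - lambda_min = 1.62 - 0.48 = 1.14.
lambda_max + lambda_min = 1.62 + 0.48 = 2.10.
delta = 1.14/2.10 = 114/210 = 19/35.

19/35


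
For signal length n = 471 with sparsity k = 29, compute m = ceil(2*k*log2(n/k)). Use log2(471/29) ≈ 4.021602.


log2(n/k) = log2(471/29) ≈ 4.021602.
2*k*log2(n/k) ≈ 2*29*4.021602 = 233.252916.
m = ceil(233.252916) = 234.

234


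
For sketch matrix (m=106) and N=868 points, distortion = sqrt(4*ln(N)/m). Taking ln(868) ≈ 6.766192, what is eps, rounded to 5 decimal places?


ln(868) ≈ 6.766192.
4*ln(N)/m ≈ 4*6.766192/106 ≈ 0.255328.
eps = sqrt(0.255328) ≈ 0.5052999 ≈ 0.50530.

0.50530


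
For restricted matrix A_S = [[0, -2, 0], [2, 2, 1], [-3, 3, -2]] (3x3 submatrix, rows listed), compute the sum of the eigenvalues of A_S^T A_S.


Sum of eigenvalues of A_S^T A_S = trace(A_S^T A_S) = sum of squared column norms of A_S.
A_S^T A_S diagonal: [13, 17, 5].
trace = 13 + 17 + 5 = 35.

35


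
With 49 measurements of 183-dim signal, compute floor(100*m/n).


100*m/n = 100*49/183 ≈ 26.776.
floor = 26.

26


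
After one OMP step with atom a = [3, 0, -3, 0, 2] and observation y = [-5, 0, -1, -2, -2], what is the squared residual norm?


a^T a = 22.
a^T y = -16.
coeff = -16/22 = -8/11.
||r||^2 = 246/11.

246/11


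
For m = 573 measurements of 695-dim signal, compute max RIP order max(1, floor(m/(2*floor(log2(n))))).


floor(log2(695)) = 9.
2*9 = 18.
m/(2*floor(log2(n))) = 573/18 ≈ 31.8333.
floor = 31.
k = max(1, 31) = 31.

31


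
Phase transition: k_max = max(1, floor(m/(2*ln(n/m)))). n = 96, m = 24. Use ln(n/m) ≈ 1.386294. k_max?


n/m = 96/24 = 4.
ln(n/m) ≈ 1.386294.
2*ln(n/m) ≈ 2.772588.
m/(2*ln(n/m)) ≈ 24/2.772588 ≈ 8.6562.
floor = 8.
k_max = max(1, 8) = 8.

8


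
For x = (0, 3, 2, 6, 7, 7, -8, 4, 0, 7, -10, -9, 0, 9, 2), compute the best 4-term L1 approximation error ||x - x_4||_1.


Sorted |x_i| descending: [10, 9, 9, 8, 7, 7, 7, 6, 4, 3, 2, 2, 0, 0, 0]
Keep top 4: [10, 9, 9, 8]
Tail entries: [7, 7, 7, 6, 4, 3, 2, 2, 0, 0, 0]
L1 error = sum of tail = 38.

38


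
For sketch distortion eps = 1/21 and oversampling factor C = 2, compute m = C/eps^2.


1/eps = 21.
(1/eps)^2 = 441.
m = 2*441 = 882.

882


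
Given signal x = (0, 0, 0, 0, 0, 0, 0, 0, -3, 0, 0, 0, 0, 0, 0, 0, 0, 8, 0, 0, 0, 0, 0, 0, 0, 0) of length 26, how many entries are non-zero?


Non-zero positions: [8, 17].
Sparsity = 2.

2


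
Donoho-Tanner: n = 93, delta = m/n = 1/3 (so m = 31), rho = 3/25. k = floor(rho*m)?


m = 1/3*93 = 31.
rho = 3/25.
rho*m = 3/25*31 = 3.72.
k = floor(3.72) = 3.

3


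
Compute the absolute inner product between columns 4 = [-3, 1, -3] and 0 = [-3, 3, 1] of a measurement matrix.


Inner product: -3*-3 + 1*3 + -3*1
Products: [9, 3, -3]
Sum = 9.
|dot| = 9.

9


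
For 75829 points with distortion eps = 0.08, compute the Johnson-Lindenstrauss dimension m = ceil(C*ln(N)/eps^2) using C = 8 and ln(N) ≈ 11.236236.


ln(75829) ≈ 11.236236.
eps^2 = 0.08^2 = 0.0064.
C*ln(N)/eps^2 ≈ 8*11.236236/0.0064 ≈ 14045.295.
m = ceil(14045.295) = 14046.

14046


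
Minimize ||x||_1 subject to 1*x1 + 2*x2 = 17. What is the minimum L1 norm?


Axis intercepts:
  x1 = 17, x2 = 0: L1 = 17
  x1 = 0, x2 = 17/2: L1 = 17/2
x* = (0, 17/2)
||x*||_1 = 17/2.

17/2


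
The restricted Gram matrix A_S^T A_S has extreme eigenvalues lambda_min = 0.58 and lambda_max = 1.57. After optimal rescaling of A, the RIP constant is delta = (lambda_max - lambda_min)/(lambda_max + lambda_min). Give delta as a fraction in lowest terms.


lambda_max - lambda_min = 1.57 - 0.58 = 0.99.
lambda_max + lambda_min = 1.57 + 0.58 = 2.15.
delta = 0.99/2.15 = 99/215.

99/215


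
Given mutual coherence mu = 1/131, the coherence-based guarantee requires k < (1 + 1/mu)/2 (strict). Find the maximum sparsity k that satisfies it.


1/mu = 131.
1 + 1/mu = 132.
(1 + 1/mu)/2 = 66 is an integer and the inequality is strict, so k_max = 66 - 1 = 65.

65


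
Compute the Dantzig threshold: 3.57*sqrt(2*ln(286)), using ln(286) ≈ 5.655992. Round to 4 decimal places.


ln(286) ≈ 5.655992.
2*ln(n) ≈ 11.311984.
sqrt(2*ln(n)) ≈ sqrt(11.311984) ≈ 3.363329.
threshold ≈ 3.57*3.363329 = 12.00708453 ≈ 12.0071.

12.0071


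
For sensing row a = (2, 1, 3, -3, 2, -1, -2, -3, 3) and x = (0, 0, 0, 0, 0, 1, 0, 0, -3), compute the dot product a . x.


Non-zero terms: ['-1*1', '3*-3']
Products: [-1, -9]
y = sum = -10.

-10


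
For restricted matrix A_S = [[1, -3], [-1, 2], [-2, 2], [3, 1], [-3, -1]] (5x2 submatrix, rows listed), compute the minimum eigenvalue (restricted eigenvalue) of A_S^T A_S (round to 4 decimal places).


A_S^T A_S = [[24, -3], [-3, 19]].
trace = 43.
det = 447.
disc = trace^2 - 4*det = 1849 - 4*447 = 61.
sqrt(61) ≈ 7.810250.
lam_min = (43 - sqrt(61))/2 ≈ (43 - 7.810250)/2 = 17.594875 ≈ 17.5949.

17.5949


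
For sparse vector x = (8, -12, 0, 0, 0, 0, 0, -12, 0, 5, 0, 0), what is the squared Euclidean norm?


Non-zero entries: [(0, 8), (1, -12), (7, -12), (9, 5)]
Squares: [64, 144, 144, 25]
||x||_2^2 = sum = 377.

377


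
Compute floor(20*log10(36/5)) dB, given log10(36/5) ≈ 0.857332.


||x||/||e|| = 36/5.
log10(36/5) ≈ 0.857332.
20*log10(||x||/||e||) ≈ 20*0.857332 = 17.14664.
floor(17.14664) = 17.

17


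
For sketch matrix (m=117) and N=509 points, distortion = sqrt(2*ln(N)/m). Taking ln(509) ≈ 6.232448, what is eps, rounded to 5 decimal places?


ln(509) ≈ 6.232448.
2*ln(N)/m ≈ 2*6.232448/117 ≈ 0.10653757.
eps = sqrt(0.10653757) ≈ 0.3264009 ≈ 0.32640.

0.32640


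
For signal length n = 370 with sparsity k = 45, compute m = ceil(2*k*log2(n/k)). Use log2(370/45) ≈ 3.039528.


log2(n/k) = log2(370/45) ≈ 3.039528.
2*k*log2(n/k) ≈ 2*45*3.039528 = 273.55752.
m = ceil(273.55752) = 274.

274


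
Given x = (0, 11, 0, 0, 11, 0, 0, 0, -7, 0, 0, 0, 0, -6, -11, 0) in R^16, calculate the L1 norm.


Non-zero entries: [(1, 11), (4, 11), (8, -7), (13, -6), (14, -11)]
Absolute values: [11, 11, 7, 6, 11]
||x||_1 = sum = 46.

46


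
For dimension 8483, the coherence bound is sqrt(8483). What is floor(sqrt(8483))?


92^2 = 8464 <= 8483 < 8649 = 93^2, so 92 <= sqrt(8483) < 93.
floor(sqrt(8483)) = 92.

92


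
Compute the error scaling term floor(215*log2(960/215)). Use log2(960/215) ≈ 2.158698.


log2(n/k) = log2(960/215) ≈ 2.158698.
k*log2(n/k) ≈ 215*2.158698 = 464.12007.
floor(464.12007) = 464.

464


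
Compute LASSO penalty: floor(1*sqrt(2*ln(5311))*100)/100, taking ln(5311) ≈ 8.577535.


ln(5311) ≈ 8.577535.
2*ln(n) ≈ 17.15507.
sqrt(2*ln(n)) ≈ sqrt(17.15507) ≈ 4.141868.
lambda ≈ 1*4.141868 = 4.141868.
floor(lambda*100)/100 = 4.14.

4.14


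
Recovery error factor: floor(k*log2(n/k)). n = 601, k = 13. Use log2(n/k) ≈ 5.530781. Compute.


log2(n/k) = log2(601/13) ≈ 5.530781.
k*log2(n/k) ≈ 13*5.530781 = 71.900153.
floor(71.900153) = 71.

71


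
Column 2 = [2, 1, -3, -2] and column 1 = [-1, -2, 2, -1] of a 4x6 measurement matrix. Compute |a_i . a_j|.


Inner product: 2*-1 + 1*-2 + -3*2 + -2*-1
Products: [-2, -2, -6, 2]
Sum = -8.
|dot| = 8.

8


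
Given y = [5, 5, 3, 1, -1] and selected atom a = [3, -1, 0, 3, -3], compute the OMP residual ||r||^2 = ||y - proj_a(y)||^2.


a^T a = 28.
a^T y = 16.
coeff = 16/28 = 4/7.
||r||^2 = 363/7.

363/7


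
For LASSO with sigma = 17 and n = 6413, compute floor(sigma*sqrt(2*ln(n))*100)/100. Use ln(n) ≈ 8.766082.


ln(6413) ≈ 8.766082.
2*ln(n) ≈ 17.532164.
sqrt(2*ln(n)) ≈ sqrt(17.532164) ≈ 4.187143.
lambda ≈ 17*4.187143 = 71.181431.
floor(lambda*100)/100 = 71.18.

71.18


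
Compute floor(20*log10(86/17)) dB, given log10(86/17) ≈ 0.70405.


||x||/||e|| = 86/17.
log10(86/17) ≈ 0.70405.
20*log10(||x||/||e||) ≈ 20*0.70405 = 14.081.
floor(14.081) = 14.

14


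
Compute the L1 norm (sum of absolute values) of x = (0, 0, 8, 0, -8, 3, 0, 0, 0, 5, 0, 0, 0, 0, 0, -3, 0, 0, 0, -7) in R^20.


Non-zero entries: [(2, 8), (4, -8), (5, 3), (9, 5), (15, -3), (19, -7)]
Absolute values: [8, 8, 3, 5, 3, 7]
||x||_1 = sum = 34.

34


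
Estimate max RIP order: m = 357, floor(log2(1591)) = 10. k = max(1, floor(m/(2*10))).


floor(log2(1591)) = 10.
2*10 = 20.
m/(2*floor(log2(n))) = 357/20 ≈ 17.85.
floor = 17.
k = max(1, 17) = 17.

17


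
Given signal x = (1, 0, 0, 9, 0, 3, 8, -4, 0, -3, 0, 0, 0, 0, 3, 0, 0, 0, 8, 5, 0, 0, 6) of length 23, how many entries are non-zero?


Non-zero positions: [0, 3, 5, 6, 7, 9, 14, 18, 19, 22].
Sparsity = 10.

10


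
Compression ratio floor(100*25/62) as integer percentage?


100*m/n = 100*25/62 ≈ 40.3226.
floor = 40.

40


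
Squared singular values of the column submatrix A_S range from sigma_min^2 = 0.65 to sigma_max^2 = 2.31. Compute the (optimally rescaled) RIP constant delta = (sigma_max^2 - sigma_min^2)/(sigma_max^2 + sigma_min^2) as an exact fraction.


lambda_max - lambda_min = 2.31 - 0.65 = 1.66.
lambda_max + lambda_min = 2.31 + 0.65 = 2.96.
delta = 1.66/2.96 = 166/296 = 83/148.

83/148


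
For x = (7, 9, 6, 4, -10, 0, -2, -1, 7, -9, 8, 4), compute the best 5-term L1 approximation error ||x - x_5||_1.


Sorted |x_i| descending: [10, 9, 9, 8, 7, 7, 6, 4, 4, 2, 1, 0]
Keep top 5: [10, 9, 9, 8, 7]
Tail entries: [7, 6, 4, 4, 2, 1, 0]
L1 error = sum of tail = 24.

24


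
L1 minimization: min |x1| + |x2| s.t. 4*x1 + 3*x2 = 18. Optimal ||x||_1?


Axis intercepts:
  x1 = 9/2, x2 = 0: L1 = 9/2
  x1 = 0, x2 = 6: L1 = 6
x* = (9/2, 0)
||x*||_1 = 9/2.

9/2


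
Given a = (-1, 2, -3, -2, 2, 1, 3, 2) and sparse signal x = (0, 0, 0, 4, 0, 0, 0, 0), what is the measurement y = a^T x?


Non-zero terms: ['-2*4']
Products: [-8]
y = sum = -8.

-8


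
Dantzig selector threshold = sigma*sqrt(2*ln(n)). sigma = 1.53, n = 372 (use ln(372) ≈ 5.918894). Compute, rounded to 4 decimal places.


ln(372) ≈ 5.918894.
2*ln(n) ≈ 11.837788.
sqrt(2*ln(n)) ≈ sqrt(11.837788) ≈ 3.440609.
threshold ≈ 1.53*3.440609 = 5.26413177 ≈ 5.2641.

5.2641


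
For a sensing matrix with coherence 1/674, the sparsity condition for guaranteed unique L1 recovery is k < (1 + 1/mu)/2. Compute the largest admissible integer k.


1/mu = 674.
1 + 1/mu = 675.
(1 + 1/mu)/2 = 337.5 is not an integer, so k_max = floor(337.5) = 337.

337


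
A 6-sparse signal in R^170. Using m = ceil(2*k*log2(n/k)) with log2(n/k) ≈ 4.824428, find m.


log2(n/k) = log2(170/6) ≈ 4.824428.
2*k*log2(n/k) ≈ 2*6*4.824428 = 57.893136.
m = ceil(57.893136) = 58.

58


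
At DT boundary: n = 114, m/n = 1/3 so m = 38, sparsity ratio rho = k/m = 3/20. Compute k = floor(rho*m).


m = 1/3*114 = 38.
rho = 3/20.
rho*m = 3/20*38 = 5.7.
k = floor(5.7) = 5.

5


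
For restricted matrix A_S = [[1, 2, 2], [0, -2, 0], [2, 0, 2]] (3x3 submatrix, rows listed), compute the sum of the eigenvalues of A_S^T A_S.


Sum of eigenvalues of A_S^T A_S = trace(A_S^T A_S) = sum of squared column norms of A_S.
A_S^T A_S diagonal: [5, 8, 8].
trace = 5 + 8 + 8 = 21.

21


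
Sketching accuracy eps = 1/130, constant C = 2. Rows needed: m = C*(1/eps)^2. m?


1/eps = 130.
(1/eps)^2 = 16900.
m = 2*16900 = 33800.

33800


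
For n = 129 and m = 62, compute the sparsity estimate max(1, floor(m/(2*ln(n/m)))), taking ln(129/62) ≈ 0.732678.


n/m = 129/62.
ln(n/m) ≈ 0.732678.
2*ln(n/m) ≈ 1.465356.
m/(2*ln(n/m)) ≈ 62/1.465356 ≈ 42.3105.
floor = 42.
k_max = max(1, 42) = 42.

42


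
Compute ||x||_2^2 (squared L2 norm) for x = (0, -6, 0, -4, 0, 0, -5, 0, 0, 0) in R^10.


Non-zero entries: [(1, -6), (3, -4), (6, -5)]
Squares: [36, 16, 25]
||x||_2^2 = sum = 77.

77


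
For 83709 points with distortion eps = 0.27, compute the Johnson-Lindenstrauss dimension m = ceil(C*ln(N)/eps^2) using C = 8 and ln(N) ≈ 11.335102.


ln(83709) ≈ 11.335102.
eps^2 = 0.27^2 = 0.0729.
C*ln(N)/eps^2 ≈ 8*11.335102/0.0729 ≈ 1243.9069.
m = ceil(1243.9069) = 1244.

1244


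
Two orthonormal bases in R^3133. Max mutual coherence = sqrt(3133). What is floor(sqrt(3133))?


55^2 = 3025 <= 3133 < 3136 = 56^2, so 55 <= sqrt(3133) < 56.
floor(sqrt(3133)) = 55.

55


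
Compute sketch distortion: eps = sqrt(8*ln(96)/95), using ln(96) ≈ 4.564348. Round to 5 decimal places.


ln(96) ≈ 4.564348.
8*ln(N)/m ≈ 8*4.564348/95 ≈ 0.38436615.
eps = sqrt(0.38436615) ≈ 0.6199727 ≈ 0.61997.

0.61997


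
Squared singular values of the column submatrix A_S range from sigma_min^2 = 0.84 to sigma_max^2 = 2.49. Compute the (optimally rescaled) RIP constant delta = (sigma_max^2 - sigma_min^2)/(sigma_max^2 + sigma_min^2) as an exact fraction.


lambda_max - lambda_min = 2.49 - 0.84 = 1.65.
lambda_max + lambda_min = 2.49 + 0.84 = 3.33.
delta = 1.65/3.33 = 165/333 = 55/111.

55/111


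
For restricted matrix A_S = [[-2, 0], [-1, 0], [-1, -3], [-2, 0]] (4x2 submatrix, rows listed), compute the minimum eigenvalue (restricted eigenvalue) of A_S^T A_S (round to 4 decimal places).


A_S^T A_S = [[10, 3], [3, 9]].
trace = 19.
det = 81.
disc = trace^2 - 4*det = 361 - 4*81 = 37.
sqrt(37) ≈ 6.082763.
lam_min = (19 - sqrt(37))/2 ≈ (19 - 6.082763)/2 = 6.4586185 ≈ 6.4586.

6.4586


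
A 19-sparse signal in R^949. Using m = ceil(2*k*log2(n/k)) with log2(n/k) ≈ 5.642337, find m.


log2(n/k) = log2(949/19) ≈ 5.642337.
2*k*log2(n/k) ≈ 2*19*5.642337 = 214.408806.
m = ceil(214.408806) = 215.

215


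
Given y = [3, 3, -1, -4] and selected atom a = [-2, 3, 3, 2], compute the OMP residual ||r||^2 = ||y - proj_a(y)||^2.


a^T a = 26.
a^T y = -8.
coeff = -8/26 = -4/13.
||r||^2 = 423/13.

423/13


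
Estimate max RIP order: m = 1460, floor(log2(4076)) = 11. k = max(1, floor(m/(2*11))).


floor(log2(4076)) = 11.
2*11 = 22.
m/(2*floor(log2(n))) = 1460/22 ≈ 66.3636.
floor = 66.
k = max(1, 66) = 66.

66


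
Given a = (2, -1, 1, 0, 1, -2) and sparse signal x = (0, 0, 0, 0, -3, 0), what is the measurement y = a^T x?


Non-zero terms: ['1*-3']
Products: [-3]
y = sum = -3.

-3


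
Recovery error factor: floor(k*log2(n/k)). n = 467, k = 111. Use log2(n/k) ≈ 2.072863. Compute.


log2(n/k) = log2(467/111) ≈ 2.072863.
k*log2(n/k) ≈ 111*2.072863 = 230.087793.
floor(230.087793) = 230.

230


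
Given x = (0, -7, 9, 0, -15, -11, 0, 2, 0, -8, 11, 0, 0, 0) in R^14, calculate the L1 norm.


Non-zero entries: [(1, -7), (2, 9), (4, -15), (5, -11), (7, 2), (9, -8), (10, 11)]
Absolute values: [7, 9, 15, 11, 2, 8, 11]
||x||_1 = sum = 63.

63


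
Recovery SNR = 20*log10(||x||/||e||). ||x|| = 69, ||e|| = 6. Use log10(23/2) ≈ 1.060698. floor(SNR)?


||x||/||e|| = 69/6 = 23/2.
log10(23/2) ≈ 1.060698.
20*log10(||x||/||e||) ≈ 20*1.060698 = 21.21396.
floor(21.21396) = 21.

21


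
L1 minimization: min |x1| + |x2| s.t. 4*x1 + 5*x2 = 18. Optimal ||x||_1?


Axis intercepts:
  x1 = 9/2, x2 = 0: L1 = 9/2
  x1 = 0, x2 = 18/5: L1 = 18/5
x* = (0, 18/5)
||x*||_1 = 18/5.

18/5


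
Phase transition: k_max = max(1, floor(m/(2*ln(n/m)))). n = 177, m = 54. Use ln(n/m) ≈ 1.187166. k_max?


n/m = 177/54 = 59/18.
ln(n/m) ≈ 1.187166.
2*ln(n/m) ≈ 2.374332.
m/(2*ln(n/m)) ≈ 54/2.374332 ≈ 22.7432.
floor = 22.
k_max = max(1, 22) = 22.

22


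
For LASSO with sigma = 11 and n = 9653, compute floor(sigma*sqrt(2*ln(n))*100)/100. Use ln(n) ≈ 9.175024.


ln(9653) ≈ 9.175024.
2*ln(n) ≈ 18.350048.
sqrt(2*ln(n)) ≈ sqrt(18.350048) ≈ 4.283696.
lambda ≈ 11*4.283696 = 47.120656.
floor(lambda*100)/100 = 47.12.

47.12


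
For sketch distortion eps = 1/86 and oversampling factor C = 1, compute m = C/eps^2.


1/eps = 86.
(1/eps)^2 = 7396.
m = 1*7396 = 7396.

7396


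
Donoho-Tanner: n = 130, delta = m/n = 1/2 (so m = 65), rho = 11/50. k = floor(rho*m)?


m = 1/2*130 = 65.
rho = 11/50.
rho*m = 11/50*65 = 14.3.
k = floor(14.3) = 14.

14


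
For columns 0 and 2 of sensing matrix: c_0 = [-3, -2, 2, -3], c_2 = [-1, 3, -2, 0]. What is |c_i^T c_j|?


Inner product: -3*-1 + -2*3 + 2*-2 + -3*0
Products: [3, -6, -4, 0]
Sum = -7.
|dot| = 7.

7


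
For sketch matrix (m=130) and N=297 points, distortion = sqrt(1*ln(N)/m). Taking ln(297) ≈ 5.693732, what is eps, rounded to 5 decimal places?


ln(297) ≈ 5.693732.
1*ln(N)/m ≈ 1*5.693732/130 ≈ 0.04379794.
eps = sqrt(0.04379794) ≈ 0.2092796 ≈ 0.20928.

0.20928


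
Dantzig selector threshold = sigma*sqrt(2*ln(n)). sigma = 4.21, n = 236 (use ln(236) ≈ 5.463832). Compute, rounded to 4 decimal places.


ln(236) ≈ 5.463832.
2*ln(n) ≈ 10.927664.
sqrt(2*ln(n)) ≈ sqrt(10.927664) ≈ 3.305702.
threshold ≈ 4.21*3.305702 = 13.91700542 ≈ 13.9170.

13.9170
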